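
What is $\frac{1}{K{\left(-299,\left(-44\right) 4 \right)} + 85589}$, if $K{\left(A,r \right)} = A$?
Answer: $\frac{1}{85290} \approx 1.1725 \cdot 10^{-5}$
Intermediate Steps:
$\frac{1}{K{\left(-299,\left(-44\right) 4 \right)} + 85589} = \frac{1}{-299 + 85589} = \frac{1}{85290}$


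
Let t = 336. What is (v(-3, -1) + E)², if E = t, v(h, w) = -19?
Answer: 100489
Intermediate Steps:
E = 336
(v(-3, -1) + E)² = (-19 + 336)² = 317² = 100489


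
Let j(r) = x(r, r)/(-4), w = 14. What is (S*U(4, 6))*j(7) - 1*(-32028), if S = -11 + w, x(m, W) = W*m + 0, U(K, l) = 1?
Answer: 127965/4 ≈ 31991.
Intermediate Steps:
x(m, W) = W*m
S = 3 (S = -11 + 14 = 3)
j(r) = -r²/4 (j(r) = (r*r)/(-4) = r²*(-¼) = -r²/4)
(S*U(4, 6))*j(7) - 1*(-32028) = (3*1)*(-¼*7²) - 1*(-32028) = 3*(-¼*49) + 32028 = 3*(-49/4) + 32028 = -147/4 + 32028 = 127965/4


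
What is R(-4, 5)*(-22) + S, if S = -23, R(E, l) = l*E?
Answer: 417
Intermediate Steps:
R(E, l) = E*l
R(-4, 5)*(-22) + S = -4*5*(-22) - 23 = -20*(-22) - 23 = 440 - 23 = 417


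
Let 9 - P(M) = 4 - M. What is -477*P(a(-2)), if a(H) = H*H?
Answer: -4293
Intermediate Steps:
a(H) = H²
P(M) = 5 + M (P(M) = 9 - (4 - M) = 9 + (-4 + M) = 5 + M)
-477*P(a(-2)) = -477*(5 + (-2)²) = -477*(5 + 4) = -477*9 = -4293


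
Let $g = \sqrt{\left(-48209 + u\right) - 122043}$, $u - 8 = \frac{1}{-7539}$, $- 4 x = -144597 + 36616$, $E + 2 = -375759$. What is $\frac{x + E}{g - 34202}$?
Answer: $\frac{179857714644657}{17640461589746} + \frac{1395063 i \sqrt{9676076688663}}{35280923179492} \approx 10.196 + 0.123 i$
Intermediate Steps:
$E = -375761$ ($E = -2 - 375759 = -375761$)
$x = \frac{107981}{4}$ ($x = - \frac{-144597 + 36616}{4} = \left(- \frac{1}{4}\right) \left(-107981\right) = \frac{107981}{4} \approx 26995.0$)
$u = \frac{60311}{7539}$ ($u = 8 + \frac{1}{-7539} = 8 - \frac{1}{7539} = \frac{60311}{7539} \approx 7.9999$)
$g = \frac{i \sqrt{9676076688663}}{7539}$ ($g = \sqrt{\left(-48209 + \frac{60311}{7539}\right) - 122043} = \sqrt{- \frac{363387340}{7539} - 122043} = \sqrt{- \frac{1283469517}{7539}} = \frac{i \sqrt{9676076688663}}{7539} \approx 412.61 i$)
$\frac{x + E}{g - 34202} = \frac{\frac{107981}{4} - 375761}{\frac{i \sqrt{9676076688663}}{7539} - 34202} = - \frac{1395063}{4 \left(\frac{i \sqrt{9676076688663}}{7539} - 34202\right)} = - \frac{1395063}{4 \left(-34202 + \frac{i \sqrt{9676076688663}}{7539}\right)}$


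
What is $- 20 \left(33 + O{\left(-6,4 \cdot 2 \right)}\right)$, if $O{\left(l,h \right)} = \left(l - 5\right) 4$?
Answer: $220$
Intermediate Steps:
$O{\left(l,h \right)} = -20 + 4 l$ ($O{\left(l,h \right)} = \left(-5 + l\right) 4 = -20 + 4 l$)
$- 20 \left(33 + O{\left(-6,4 \cdot 2 \right)}\right) = - 20 \left(33 + \left(-20 + 4 \left(-6\right)\right)\right) = - 20 \left(33 - 44\right) = - 20 \left(-11\right) = \left(-1\right) \left(-220\right) = 220$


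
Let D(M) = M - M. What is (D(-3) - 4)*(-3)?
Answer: 12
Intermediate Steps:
D(M) = 0
(D(-3) - 4)*(-3) = (0 - 4)*(-3) = -4*(-3) = 12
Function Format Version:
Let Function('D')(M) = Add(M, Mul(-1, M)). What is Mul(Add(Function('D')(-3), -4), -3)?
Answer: 12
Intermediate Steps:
Function('D')(M) = 0
Mul(Add(Function('D')(-3), -4), -3) = Mul(Add(0, -4), -3) = Mul(-4, -3) = 12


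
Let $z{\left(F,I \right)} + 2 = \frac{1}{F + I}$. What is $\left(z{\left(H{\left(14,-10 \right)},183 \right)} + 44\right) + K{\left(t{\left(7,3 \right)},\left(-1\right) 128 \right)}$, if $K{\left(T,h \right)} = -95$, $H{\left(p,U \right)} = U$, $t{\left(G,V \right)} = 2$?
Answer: $- \frac{9168}{173} \approx -52.994$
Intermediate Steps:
$z{\left(F,I \right)} = -2 + \frac{1}{F + I}$
$\left(z{\left(H{\left(14,-10 \right)},183 \right)} + 44\right) + K{\left(t{\left(7,3 \right)},\left(-1\right) 128 \right)} = \left(\frac{1 - -20 - 366}{-10 + 183} + 44\right) - 95 = \left(\frac{1 + 20 - 366}{173} + 44\right) - 95 = \left(\frac{1}{173} \left(-345\right) + 44\right) - 95 = \left(- \frac{345}{173} + 44\right) - 95 = \frac{7267}{173} - 95 = - \frac{9168}{173}$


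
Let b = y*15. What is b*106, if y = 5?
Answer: 7950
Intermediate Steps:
b = 75 (b = 5*15 = 75)
b*106 = 75*106 = 7950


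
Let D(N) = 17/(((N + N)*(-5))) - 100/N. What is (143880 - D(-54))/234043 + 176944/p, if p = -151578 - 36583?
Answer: -860415256913/2642265895380 ≈ -0.32564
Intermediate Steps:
D(N) = -1017/(10*N) (D(N) = 17/(((2*N)*(-5))) - 100/N = 17/((-10*N)) - 100/N = 17*(-1/(10*N)) - 100/N = -17/(10*N) - 100/N = -1017/(10*N))
p = -188161
(143880 - D(-54))/234043 + 176944/p = (143880 - (-1017)/(10*(-54)))/234043 + 176944/(-188161) = (143880 - (-1017)*(-1)/(10*54))*(1/234043) + 176944*(-1/188161) = (143880 - 1*113/60)*(1/234043) - 176944/188161 = (143880 - 113/60)*(1/234043) - 176944/188161 = (8632687/60)*(1/234043) - 176944/188161 = 8632687/14042580 - 176944/188161 = -860415256913/2642265895380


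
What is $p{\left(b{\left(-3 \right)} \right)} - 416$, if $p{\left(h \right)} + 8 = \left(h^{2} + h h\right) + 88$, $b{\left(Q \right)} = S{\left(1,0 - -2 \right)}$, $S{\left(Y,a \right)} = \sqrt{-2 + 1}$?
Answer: $-338$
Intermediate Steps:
$S{\left(Y,a \right)} = i$ ($S{\left(Y,a \right)} = \sqrt{-1} = i$)
$b{\left(Q \right)} = i$
$p{\left(h \right)} = 80 + 2 h^{2}$ ($p{\left(h \right)} = -8 + \left(\left(h^{2} + h h\right) + 88\right) = -8 + \left(\left(h^{2} + h^{2}\right) + 88\right) = -8 + \left(2 h^{2} + 88\right) = -8 + \left(88 + 2 h^{2}\right) = 80 + 2 h^{2}$)
$p{\left(b{\left(-3 \right)} \right)} - 416 = \left(80 + 2 i^{2}\right) - 416 = \left(80 + 2 \left(-1\right)\right) - 416 = \left(80 - 2\right) - 416 = 78 - 416 = -338$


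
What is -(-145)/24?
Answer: 145/24 ≈ 6.0417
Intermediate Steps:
-(-145)/24 = -5*(-29/24) = 145/24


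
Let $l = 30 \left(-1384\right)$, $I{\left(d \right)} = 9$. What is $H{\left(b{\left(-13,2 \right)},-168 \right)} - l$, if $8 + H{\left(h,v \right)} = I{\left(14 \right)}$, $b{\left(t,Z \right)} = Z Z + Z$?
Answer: $41521$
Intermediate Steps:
$b{\left(t,Z \right)} = Z + Z^{2}$ ($b{\left(t,Z \right)} = Z^{2} + Z = Z + Z^{2}$)
$H{\left(h,v \right)} = 1$ ($H{\left(h,v \right)} = -8 + 9 = 1$)
$l = -41520$
$H{\left(b{\left(-13,2 \right)},-168 \right)} - l = 1 - -41520 = 1 + 41520 = 41521$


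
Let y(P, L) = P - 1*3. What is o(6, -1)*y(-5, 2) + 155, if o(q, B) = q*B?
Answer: 203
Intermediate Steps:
o(q, B) = B*q
y(P, L) = -3 + P (y(P, L) = P - 3 = -3 + P)
o(6, -1)*y(-5, 2) + 155 = (-1*6)*(-3 - 5) + 155 = -6*(-8) + 155 = 48 + 155 = 203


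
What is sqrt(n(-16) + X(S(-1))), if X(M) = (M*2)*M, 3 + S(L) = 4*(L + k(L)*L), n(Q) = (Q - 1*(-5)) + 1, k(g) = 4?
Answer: 2*sqrt(262) ≈ 32.373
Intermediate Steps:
n(Q) = 6 + Q (n(Q) = (Q + 5) + 1 = (5 + Q) + 1 = 6 + Q)
S(L) = -3 + 20*L (S(L) = -3 + 4*(L + 4*L) = -3 + 4*(5*L) = -3 + 20*L)
X(M) = 2*M**2 (X(M) = (2*M)*M = 2*M**2)
sqrt(n(-16) + X(S(-1))) = sqrt((6 - 16) + 2*(-3 + 20*(-1))**2) = sqrt(-10 + 2*(-3 - 20)**2) = sqrt(-10 + 2*(-23)**2) = sqrt(-10 + 2*529) = sqrt(-10 + 1058) = sqrt(1048) = 2*sqrt(262)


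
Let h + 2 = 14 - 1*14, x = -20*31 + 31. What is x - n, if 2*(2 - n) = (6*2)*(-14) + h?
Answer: -676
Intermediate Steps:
x = -589 (x = -620 + 31 = -589)
h = -2 (h = -2 + (14 - 1*14) = -2 + (14 - 14) = -2 + 0 = -2)
n = 87 (n = 2 - ((6*2)*(-14) - 2)/2 = 2 - (12*(-14) - 2)/2 = 2 - (-168 - 2)/2 = 2 - ½*(-170) = 2 + 85 = 87)
x - n = -589 - 1*87 = -589 - 87 = -676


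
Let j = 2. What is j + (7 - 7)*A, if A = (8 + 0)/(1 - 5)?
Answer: 2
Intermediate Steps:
A = -2 (A = 8/(-4) = 8*(-¼) = -2)
j + (7 - 7)*A = 2 + (7 - 7)*(-2) = 2 + 0*(-2) = 2 + 0 = 2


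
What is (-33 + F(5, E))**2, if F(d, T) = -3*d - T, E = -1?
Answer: 2209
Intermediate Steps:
F(d, T) = -T - 3*d
(-33 + F(5, E))**2 = (-33 + (-1*(-1) - 3*5))**2 = (-33 + (1 - 15))**2 = (-33 - 14)**2 = (-47)**2 = 2209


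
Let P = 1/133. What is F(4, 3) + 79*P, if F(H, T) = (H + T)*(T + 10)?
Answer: 12182/133 ≈ 91.594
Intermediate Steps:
F(H, T) = (10 + T)*(H + T) (F(H, T) = (H + T)*(10 + T) = (10 + T)*(H + T))
P = 1/133 ≈ 0.0075188
F(4, 3) + 79*P = (3² + 10*4 + 10*3 + 4*3) + 79*(1/133) = (9 + 40 + 30 + 12) + 79/133 = 91 + 79/133 = 12182/133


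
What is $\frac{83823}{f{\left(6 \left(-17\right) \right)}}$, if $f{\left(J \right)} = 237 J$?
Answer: $- \frac{27941}{8058} \approx -3.4675$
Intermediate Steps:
$\frac{83823}{f{\left(6 \left(-17\right) \right)}} = \frac{83823}{237 \cdot 6 \left(-17\right)} = \frac{83823}{237 \left(-102\right)} = \frac{83823}{-24174} = 83823 \left(- \frac{1}{24174}\right) = - \frac{27941}{8058}$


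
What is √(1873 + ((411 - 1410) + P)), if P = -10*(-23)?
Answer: 4*√69 ≈ 33.227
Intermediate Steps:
P = 230
√(1873 + ((411 - 1410) + P)) = √(1873 + ((411 - 1410) + 230)) = √(1873 + (-999 + 230)) = √(1873 - 769) = √1104 = 4*√69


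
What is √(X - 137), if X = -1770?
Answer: I*√1907 ≈ 43.669*I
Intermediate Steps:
√(X - 137) = √(-1770 - 137) = √(-1907) = I*√1907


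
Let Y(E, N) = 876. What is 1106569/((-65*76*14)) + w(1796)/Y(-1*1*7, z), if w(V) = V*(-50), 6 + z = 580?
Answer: -1794980611/15146040 ≈ -118.51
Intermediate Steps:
z = 574 (z = -6 + 580 = 574)
w(V) = -50*V
1106569/((-65*76*14)) + w(1796)/Y(-1*1*7, z) = 1106569/((-65*76*14)) - 50*1796/876 = 1106569/((-4940*14)) - 89800*1/876 = 1106569/(-69160) - 22450/219 = 1106569*(-1/69160) - 22450/219 = -1106569/69160 - 22450/219 = -1794980611/15146040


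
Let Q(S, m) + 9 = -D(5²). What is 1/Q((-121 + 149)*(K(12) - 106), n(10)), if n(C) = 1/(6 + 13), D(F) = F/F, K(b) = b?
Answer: -⅒ ≈ -0.10000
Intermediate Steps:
D(F) = 1
n(C) = 1/19
Q(S, m) = -10 (Q(S, m) = -9 - 1*1 = -9 - 1 = -10)
1/Q((-121 + 149)*(K(12) - 106), n(10)) = 1/(-10) = -⅒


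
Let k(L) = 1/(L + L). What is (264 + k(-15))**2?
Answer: 62710561/900 ≈ 69678.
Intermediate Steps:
k(L) = 1/(2*L)
(264 + k(-15))**2 = (264 + (1/2)/(-15))**2 = (264 + (1/2)*(-1/15))**2 = (264 - 1/30)**2 = (7919/30)**2 = 62710561/900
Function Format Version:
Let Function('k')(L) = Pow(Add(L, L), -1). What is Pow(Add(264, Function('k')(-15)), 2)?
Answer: Rational(62710561, 900) ≈ 69678.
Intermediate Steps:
Function('k')(L) = Mul(Rational(1, 2), Pow(L, -1)) (Function('k')(L) = Pow(Mul(2, L), -1) = Mul(Rational(1, 2), Pow(L, -1)))
Pow(Add(264, Function('k')(-15)), 2) = Pow(Add(264, Mul(Rational(1, 2), Pow(-15, -1))), 2) = Pow(Add(264, Mul(Rational(1, 2), Rational(-1, 15))), 2) = Pow(Add(264, Rational(-1, 30)), 2) = Pow(Rational(7919, 30), 2) = Rational(62710561, 900)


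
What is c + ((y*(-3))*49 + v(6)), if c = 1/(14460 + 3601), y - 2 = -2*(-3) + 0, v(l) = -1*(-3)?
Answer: -21185552/18061 ≈ -1173.0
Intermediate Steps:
v(l) = 3
y = 8 (y = 2 + (-2*(-3) + 0) = 2 + (6 + 0) = 2 + 6 = 8)
c = 1/18061 ≈ 5.5368e-5
c + ((y*(-3))*49 + v(6)) = 1/18061 + ((8*(-3))*49 + 3) = 1/18061 + (-24*49 + 3) = 1/18061 + (-1176 + 3) = 1/18061 - 1173 = -21185552/18061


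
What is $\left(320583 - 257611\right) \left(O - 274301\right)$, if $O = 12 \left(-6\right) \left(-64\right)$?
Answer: $-16983107596$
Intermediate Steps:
$O = 4608$ ($O = \left(-72\right) \left(-64\right) = 4608$)
$\left(320583 - 257611\right) \left(O - 274301\right) = \left(320583 - 257611\right) \left(4608 - 274301\right) = 62972 \left(-269693\right) = -16983107596$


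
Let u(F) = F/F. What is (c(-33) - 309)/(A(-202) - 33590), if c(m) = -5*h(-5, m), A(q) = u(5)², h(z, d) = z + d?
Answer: 119/33589 ≈ 0.0035428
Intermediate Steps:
u(F) = 1
h(z, d) = d + z
A(q) = 1 (A(q) = 1² = 1)
c(m) = 25 - 5*m (c(m) = -5*(m - 5) = -5*(-5 + m) = 25 - 5*m)
(c(-33) - 309)/(A(-202) - 33590) = ((25 - 5*(-33)) - 309)/(1 - 33590) = ((25 + 165) - 309)/(-33589) = (190 - 309)*(-1/33589) = -119*(-1/33589) = 119/33589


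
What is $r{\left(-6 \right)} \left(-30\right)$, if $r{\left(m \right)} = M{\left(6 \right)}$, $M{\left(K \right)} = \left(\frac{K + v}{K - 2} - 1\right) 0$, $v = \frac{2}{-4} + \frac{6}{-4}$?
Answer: $0$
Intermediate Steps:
$v = -2$ ($v = 2 \left(- \frac{1}{4}\right) + 6 \left(- \frac{1}{4}\right) = - \frac{1}{2} - \frac{3}{2} = -2$)
$M{\left(K \right)} = 0$ ($M{\left(K \right)} = \left(\frac{K - 2}{K - 2} - 1\right) 0 = \left(\frac{-2 + K}{-2 + K} - 1\right) 0 = \left(1 - 1\right) 0 = 0 \cdot 0 = 0$)
$r{\left(m \right)} = 0$
$r{\left(-6 \right)} \left(-30\right) = 0 \left(-30\right) = 0$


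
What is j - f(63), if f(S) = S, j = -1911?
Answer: -1974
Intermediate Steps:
j - f(63) = -1911 - 1*63 = -1911 - 63 = -1974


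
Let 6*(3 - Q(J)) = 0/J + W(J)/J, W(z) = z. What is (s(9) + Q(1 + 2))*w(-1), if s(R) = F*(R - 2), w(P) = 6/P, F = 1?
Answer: -59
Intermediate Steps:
Q(J) = 17/6 (Q(J) = 3 - (0/J + J/J)/6 = 3 - (0 + 1)/6 = 3 - ⅙*1 = 3 - ⅙ = 17/6)
s(R) = -2 + R (s(R) = 1*(R - 2) = 1*(-2 + R) = -2 + R)
(s(9) + Q(1 + 2))*w(-1) = ((-2 + 9) + 17/6)*(6/(-1)) = (7 + 17/6)*(6*(-1)) = (59/6)*(-6) = -59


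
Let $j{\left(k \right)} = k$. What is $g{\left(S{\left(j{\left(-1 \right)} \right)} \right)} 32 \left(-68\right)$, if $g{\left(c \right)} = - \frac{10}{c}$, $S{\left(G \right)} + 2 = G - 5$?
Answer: $-2720$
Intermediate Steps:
$S{\left(G \right)} = -7 + G$ ($S{\left(G \right)} = -2 + \left(G - 5\right) = -2 + \left(-5 + G\right) = -7 + G$)
$g{\left(S{\left(j{\left(-1 \right)} \right)} \right)} 32 \left(-68\right) = - \frac{10}{-7 - 1} \cdot 32 \left(-68\right) = - \frac{10}{-8} \cdot 32 \left(-68\right) = \left(-10\right) \left(- \frac{1}{8}\right) 32 \left(-68\right) = \frac{5}{4} \cdot 32 \left(-68\right) = 40 \left(-68\right) = -2720$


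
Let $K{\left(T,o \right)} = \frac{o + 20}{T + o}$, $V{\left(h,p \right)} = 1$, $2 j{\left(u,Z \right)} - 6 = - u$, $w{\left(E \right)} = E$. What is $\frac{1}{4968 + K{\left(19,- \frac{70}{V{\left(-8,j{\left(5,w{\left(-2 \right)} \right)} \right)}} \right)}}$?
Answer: $\frac{51}{253418} \approx 0.00020125$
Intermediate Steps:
$j{\left(u,Z \right)} = 3 - \frac{u}{2}$ ($j{\left(u,Z \right)} = 3 + \frac{\left(-1\right) u}{2} = 3 - \frac{u}{2}$)
$K{\left(T,o \right)} = \frac{20 + o}{T + o}$
$\frac{1}{4968 + K{\left(19,- \frac{70}{V{\left(-8,j{\left(5,w{\left(-2 \right)} \right)} \right)}} \right)}} = \frac{1}{4968 + \frac{20 - \frac{70}{1}}{19 - \frac{70}{1}}} = \frac{1}{4968 + \frac{20 - 70}{19 - 70}} = \frac{1}{4968 + \frac{1}{-51} \left(-50\right)} = \frac{1}{4968 - - \frac{50}{51}} = \frac{1}{4968 + \frac{50}{51}} = \frac{1}{\frac{253418}{51}} = \frac{51}{253418}$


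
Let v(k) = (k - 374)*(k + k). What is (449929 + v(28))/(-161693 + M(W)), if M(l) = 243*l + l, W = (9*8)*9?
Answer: -430553/3581 ≈ -120.23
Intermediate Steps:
W = 648 (W = 72*9 = 648)
M(l) = 244*l
v(k) = 2*k*(-374 + k) (v(k) = (-374 + k)*(2*k) = 2*k*(-374 + k))
(449929 + v(28))/(-161693 + M(W)) = (449929 + 2*28*(-374 + 28))/(-161693 + 244*648) = (449929 + 2*28*(-346))/(-161693 + 158112) = (449929 - 19376)/(-3581) = 430553*(-1/3581) = -430553/3581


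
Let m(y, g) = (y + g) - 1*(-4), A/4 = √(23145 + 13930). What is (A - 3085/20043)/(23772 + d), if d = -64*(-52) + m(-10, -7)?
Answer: -3085/542904741 + 20*√1483/27087 ≈ 0.028428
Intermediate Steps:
A = 20*√1483 (A = 4*√(23145 + 13930) = 4*√37075 = 4*(5*√1483) = 20*√1483 ≈ 770.19)
m(y, g) = 4 + g + y (m(y, g) = (g + y) + 4 = 4 + g + y)
d = 3315 (d = -64*(-52) + (4 - 7 - 10) = 3328 - 13 = 3315)
(A - 3085/20043)/(23772 + d) = (20*√1483 - 3085/20043)/(23772 + 3315) = (20*√1483 - 3085*1/20043)/27087 = (20*√1483 - 3085/20043)*(1/27087) = (-3085/20043 + 20*√1483)*(1/27087) = -3085/542904741 + 20*√1483/27087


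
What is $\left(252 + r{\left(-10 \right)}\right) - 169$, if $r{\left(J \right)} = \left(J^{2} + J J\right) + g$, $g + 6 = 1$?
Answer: $278$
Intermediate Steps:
$g = -5$ ($g = -6 + 1 = -5$)
$r{\left(J \right)} = -5 + 2 J^{2}$ ($r{\left(J \right)} = \left(J^{2} + J J\right) - 5 = \left(J^{2} + J^{2}\right) - 5 = 2 J^{2} - 5 = -5 + 2 J^{2}$)
$\left(252 + r{\left(-10 \right)}\right) - 169 = \left(252 - \left(5 - 2 \left(-10\right)^{2}\right)\right) - 169 = \left(252 + \left(-5 + 2 \cdot 100\right)\right) - 169 = \left(252 + \left(-5 + 200\right)\right) - 169 = \left(252 + 195\right) - 169 = 447 - 169 = 278$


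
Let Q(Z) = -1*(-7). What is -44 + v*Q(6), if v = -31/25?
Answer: -1317/25 ≈ -52.680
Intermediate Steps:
Q(Z) = 7
v = -31/25 (v = -31*1/25 = -31/25 ≈ -1.2400)
-44 + v*Q(6) = -44 - 31/25*7 = -44 - 217/25 = -1317/25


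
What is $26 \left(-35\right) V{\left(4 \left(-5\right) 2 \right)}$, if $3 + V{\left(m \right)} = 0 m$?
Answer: $2730$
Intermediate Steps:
$V{\left(m \right)} = -3$ ($V{\left(m \right)} = -3 + 0 m = -3 + 0 = -3$)
$26 \left(-35\right) V{\left(4 \left(-5\right) 2 \right)} = 26 \left(-35\right) \left(-3\right) = \left(-910\right) \left(-3\right) = 2730$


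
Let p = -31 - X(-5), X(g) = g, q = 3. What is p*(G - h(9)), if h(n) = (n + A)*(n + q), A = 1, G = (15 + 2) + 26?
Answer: 2002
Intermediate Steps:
G = 43 (G = 17 + 26 = 43)
h(n) = (1 + n)*(3 + n) (h(n) = (n + 1)*(n + 3) = (1 + n)*(3 + n))
p = -26 (p = -31 - 1*(-5) = -31 + 5 = -26)
p*(G - h(9)) = -26*(43 - (3 + 9² + 4*9)) = -26*(43 - (3 + 81 + 36)) = -26*(43 - 1*120) = -26*(43 - 120) = -26*(-77) = 2002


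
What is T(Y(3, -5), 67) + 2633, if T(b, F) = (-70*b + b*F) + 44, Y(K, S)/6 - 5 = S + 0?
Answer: 2677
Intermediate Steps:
Y(K, S) = 30 + 6*S (Y(K, S) = 30 + 6*(S + 0) = 30 + 6*S)
T(b, F) = 44 - 70*b + F*b (T(b, F) = (-70*b + F*b) + 44 = 44 - 70*b + F*b)
T(Y(3, -5), 67) + 2633 = (44 - 70*(30 + 6*(-5)) + 67*(30 + 6*(-5))) + 2633 = (44 - 70*(30 - 30) + 67*(30 - 30)) + 2633 = (44 - 70*0 + 67*0) + 2633 = (44 + 0 + 0) + 2633 = 44 + 2633 = 2677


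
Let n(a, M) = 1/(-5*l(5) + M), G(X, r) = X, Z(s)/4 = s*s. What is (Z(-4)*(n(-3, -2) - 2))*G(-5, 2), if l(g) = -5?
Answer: 14400/23 ≈ 626.09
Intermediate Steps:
Z(s) = 4*s² (Z(s) = 4*(s*s) = 4*s²)
n(a, M) = 1/(25 + M) (n(a, M) = 1/(-5*(-5) + M) = 1/(25 + M))
(Z(-4)*(n(-3, -2) - 2))*G(-5, 2) = ((4*(-4)²)*(1/(25 - 2) - 2))*(-5) = ((4*16)*(1/23 - 2))*(-5) = (64*(1/23 - 2))*(-5) = (64*(-45/23))*(-5) = -2880/23*(-5) = 14400/23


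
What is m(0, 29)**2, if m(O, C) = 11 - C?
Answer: 324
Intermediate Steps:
m(0, 29)**2 = (11 - 1*29)**2 = (11 - 29)**2 = (-18)**2 = 324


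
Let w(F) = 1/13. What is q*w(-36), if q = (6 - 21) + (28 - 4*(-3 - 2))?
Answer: 33/13 ≈ 2.5385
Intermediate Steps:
w(F) = 1/13
q = 33 (q = -15 + (28 - 4*(-5)) = -15 + (28 + 20) = -15 + 48 = 33)
q*w(-36) = 33*(1/13) = 33/13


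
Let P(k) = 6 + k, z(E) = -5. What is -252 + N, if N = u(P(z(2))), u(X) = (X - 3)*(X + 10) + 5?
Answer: -269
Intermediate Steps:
u(X) = 5 + (-3 + X)*(10 + X) (u(X) = (-3 + X)*(10 + X) + 5 = 5 + (-3 + X)*(10 + X))
N = -17 (N = -25 + (6 - 5)² + 7*(6 - 5) = -25 + 1² + 7*1 = -25 + 1 + 7 = -17)
-252 + N = -252 - 17 = -269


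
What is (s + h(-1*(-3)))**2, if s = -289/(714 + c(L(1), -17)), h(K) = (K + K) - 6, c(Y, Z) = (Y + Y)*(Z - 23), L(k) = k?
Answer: 83521/401956 ≈ 0.20779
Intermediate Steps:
c(Y, Z) = 2*Y*(-23 + Z) (c(Y, Z) = (2*Y)*(-23 + Z) = 2*Y*(-23 + Z))
h(K) = -6 + 2*K (h(K) = 2*K - 6 = -6 + 2*K)
s = -289/634 (s = -289/(714 + 2*1*(-23 - 17)) = -289/(714 + 2*1*(-40)) = -289/(714 - 80) = -289/634 ≈ -0.45584)
(s + h(-1*(-3)))**2 = (-289/634 + (-6 + 2*(-1*(-3))))**2 = (-289/634 + (-6 + 2*3))**2 = (-289/634 + (-6 + 6))**2 = (-289/634 + 0)**2 = (-289/634)**2 = 83521/401956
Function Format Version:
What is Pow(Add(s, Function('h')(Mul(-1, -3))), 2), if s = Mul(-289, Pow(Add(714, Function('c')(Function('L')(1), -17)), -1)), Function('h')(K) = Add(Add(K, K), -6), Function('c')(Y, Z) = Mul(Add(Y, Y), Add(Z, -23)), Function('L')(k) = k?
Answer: Rational(83521, 401956) ≈ 0.20779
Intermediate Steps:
Function('c')(Y, Z) = Mul(2, Y, Add(-23, Z)) (Function('c')(Y, Z) = Mul(Mul(2, Y), Add(-23, Z)) = Mul(2, Y, Add(-23, Z)))
Function('h')(K) = Add(-6, Mul(2, K)) (Function('h')(K) = Add(Mul(2, K), -6) = Add(-6, Mul(2, K)))
s = Rational(-289, 634) (s = Mul(-289, Pow(Add(714, Mul(2, 1, Add(-23, -17))), -1)) = Mul(-289, Pow(Add(714, Mul(2, 1, -40)), -1)) = Mul(-289, Pow(Add(714, -80), -1)) = Mul(-289, Pow(634, -1)) = Mul(-289, Rational(1, 634)) = Rational(-289, 634) ≈ -0.45584)
Pow(Add(s, Function('h')(Mul(-1, -3))), 2) = Pow(Add(Rational(-289, 634), Add(-6, Mul(2, Mul(-1, -3)))), 2) = Pow(Add(Rational(-289, 634), Add(-6, Mul(2, 3))), 2) = Pow(Add(Rational(-289, 634), Add(-6, 6)), 2) = Pow(Add(Rational(-289, 634), 0), 2) = Pow(Rational(-289, 634), 2) = Rational(83521, 401956)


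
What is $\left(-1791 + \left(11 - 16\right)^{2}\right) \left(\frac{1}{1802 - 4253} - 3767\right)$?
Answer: $\frac{16305333188}{2451} \approx 6.6525 \cdot 10^{6}$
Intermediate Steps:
$\left(-1791 + \left(11 - 16\right)^{2}\right) \left(\frac{1}{1802 - 4253} - 3767\right) = \left(-1791 + \left(-5\right)^{2}\right) \left(\frac{1}{-2451} - 3767\right) = \left(-1791 + 25\right) \left(- \frac{1}{2451} - 3767\right) = \left(-1766\right) \left(- \frac{9232918}{2451}\right) = \frac{16305333188}{2451}$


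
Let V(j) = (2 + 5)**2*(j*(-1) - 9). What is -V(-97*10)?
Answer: -47089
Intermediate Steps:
V(j) = -441 - 49*j (V(j) = 7**2*(-j - 9) = 49*(-9 - j) = -441 - 49*j)
-V(-97*10) = -(-441 - (-4753)*10) = -(-441 - 49*(-970)) = -(-441 + 47530) = -1*47089 = -47089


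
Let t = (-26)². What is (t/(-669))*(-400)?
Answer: 270400/669 ≈ 404.19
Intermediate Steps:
t = 676
(t/(-669))*(-400) = (676/(-669))*(-400) = (676*(-1/669))*(-400) = -676/669*(-400) = 270400/669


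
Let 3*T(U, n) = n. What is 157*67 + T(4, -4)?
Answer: 31553/3 ≈ 10518.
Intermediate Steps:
T(U, n) = n/3
157*67 + T(4, -4) = 157*67 + (⅓)*(-4) = 10519 - 4/3 = 31553/3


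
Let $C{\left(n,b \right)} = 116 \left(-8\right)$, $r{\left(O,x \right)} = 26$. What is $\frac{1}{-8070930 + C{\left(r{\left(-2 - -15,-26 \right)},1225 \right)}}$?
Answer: $- \frac{1}{8071858} \approx -1.2389 \cdot 10^{-7}$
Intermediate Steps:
$C{\left(n,b \right)} = -928$
$\frac{1}{-8070930 + C{\left(r{\left(-2 - -15,-26 \right)},1225 \right)}} = \frac{1}{-8070930 - 928} = \frac{1}{-8071858} = - \frac{1}{8071858}$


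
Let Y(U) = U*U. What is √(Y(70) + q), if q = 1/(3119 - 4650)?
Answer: √11485407369/1531 ≈ 70.000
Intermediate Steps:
Y(U) = U²
q = -1/1531 (q = 1/(-1531) = -1/1531 ≈ -0.00065317)
√(Y(70) + q) = √(70² - 1/1531) = √(4900 - 1/1531) = √(7501899/1531) = √11485407369/1531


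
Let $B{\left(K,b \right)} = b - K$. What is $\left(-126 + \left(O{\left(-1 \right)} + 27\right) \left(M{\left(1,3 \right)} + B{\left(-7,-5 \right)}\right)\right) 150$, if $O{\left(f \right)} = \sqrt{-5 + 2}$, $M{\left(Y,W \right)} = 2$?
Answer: $-2700 + 600 i \sqrt{3} \approx -2700.0 + 1039.2 i$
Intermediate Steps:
$O{\left(f \right)} = i \sqrt{3}$ ($O{\left(f \right)} = \sqrt{-3} = i \sqrt{3}$)
$\left(-126 + \left(O{\left(-1 \right)} + 27\right) \left(M{\left(1,3 \right)} + B{\left(-7,-5 \right)}\right)\right) 150 = \left(-126 + \left(i \sqrt{3} + 27\right) \left(2 - -2\right)\right) 150 = \left(-126 + \left(27 + i \sqrt{3}\right) \left(2 + \left(-5 + 7\right)\right)\right) 150 = \left(-126 + \left(27 + i \sqrt{3}\right) \left(2 + 2\right)\right) 150 = \left(-126 + \left(27 + i \sqrt{3}\right) 4\right) 150 = \left(-126 + \left(108 + 4 i \sqrt{3}\right)\right) 150 = \left(-18 + 4 i \sqrt{3}\right) 150 = -2700 + 600 i \sqrt{3}$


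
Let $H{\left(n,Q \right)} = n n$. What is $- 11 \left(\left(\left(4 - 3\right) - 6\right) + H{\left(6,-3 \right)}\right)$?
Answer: $-341$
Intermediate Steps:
$H{\left(n,Q \right)} = n^{2}$
$- 11 \left(\left(\left(4 - 3\right) - 6\right) + H{\left(6,-3 \right)}\right) = - 11 \left(\left(\left(4 - 3\right) - 6\right) + 6^{2}\right) = - 11 \left(\left(1 - 6\right) + 36\right) = - 11 \left(-5 + 36\right) = \left(-11\right) 31 = -341$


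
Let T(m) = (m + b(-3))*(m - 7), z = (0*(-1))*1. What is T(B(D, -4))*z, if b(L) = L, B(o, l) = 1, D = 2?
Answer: 0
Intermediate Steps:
z = 0 (z = 0*1 = 0)
T(m) = (-7 + m)*(-3 + m) (T(m) = (m - 3)*(m - 7) = (-3 + m)*(-7 + m) = (-7 + m)*(-3 + m))
T(B(D, -4))*z = (21 + 1² - 10*1)*0 = (21 + 1 - 10)*0 = 12*0 = 0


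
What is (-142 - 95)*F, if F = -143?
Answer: 33891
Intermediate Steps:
(-142 - 95)*F = (-142 - 95)*(-143) = -237*(-143) = 33891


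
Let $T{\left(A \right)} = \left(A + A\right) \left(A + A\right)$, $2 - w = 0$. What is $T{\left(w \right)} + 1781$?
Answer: $1797$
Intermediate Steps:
$w = 2$ ($w = 2 - 0 = 2 + 0 = 2$)
$T{\left(A \right)} = 4 A^{2}$ ($T{\left(A \right)} = 2 A 2 A = 4 A^{2}$)
$T{\left(w \right)} + 1781 = 4 \cdot 2^{2} + 1781 = 4 \cdot 4 + 1781 = 16 + 1781 = 1797$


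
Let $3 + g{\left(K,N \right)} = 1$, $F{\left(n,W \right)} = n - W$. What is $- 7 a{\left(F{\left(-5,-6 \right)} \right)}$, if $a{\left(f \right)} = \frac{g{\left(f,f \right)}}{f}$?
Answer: $14$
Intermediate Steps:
$g{\left(K,N \right)} = -2$ ($g{\left(K,N \right)} = -3 + 1 = -2$)
$a{\left(f \right)} = - \frac{2}{f}$
$- 7 a{\left(F{\left(-5,-6 \right)} \right)} = - 7 \left(- \frac{2}{-5 - -6}\right) = - 7 \left(- \frac{2}{-5 + 6}\right) = - 7 \left(- \frac{2}{1}\right) = - 7 \left(\left(-2\right) 1\right) = \left(-7\right) \left(-2\right) = 14$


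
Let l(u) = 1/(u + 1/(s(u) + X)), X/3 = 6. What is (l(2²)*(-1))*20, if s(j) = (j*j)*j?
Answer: -1640/329 ≈ -4.9848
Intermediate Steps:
X = 18 (X = 3*6 = 18)
s(j) = j³ (s(j) = j²*j = j³)
l(u) = 1/(u + 1/(18 + u³)) (l(u) = 1/(u + 1/(u³ + 18)) = 1/(u + 1/(18 + u³)))
(l(2²)*(-1))*20 = (((18 + (2²)³)/(1 + (2²)⁴ + 18*2²))*(-1))*20 = (((18 + 4³)/(1 + 4⁴ + 18*4))*(-1))*20 = (((18 + 64)/(1 + 256 + 72))*(-1))*20 = ((82/329)*(-1))*20 = -82/329*20 = -1640/329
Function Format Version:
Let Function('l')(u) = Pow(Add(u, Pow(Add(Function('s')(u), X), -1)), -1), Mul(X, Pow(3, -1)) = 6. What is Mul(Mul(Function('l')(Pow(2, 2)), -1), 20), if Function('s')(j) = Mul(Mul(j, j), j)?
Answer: Rational(-1640, 329) ≈ -4.9848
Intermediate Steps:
X = 18 (X = Mul(3, 6) = 18)
Function('s')(j) = Pow(j, 3) (Function('s')(j) = Mul(Pow(j, 2), j) = Pow(j, 3))
Function('l')(u) = Pow(Add(u, Pow(Add(18, Pow(u, 3)), -1)), -1) (Function('l')(u) = Pow(Add(u, Pow(Add(Pow(u, 3), 18), -1)), -1) = Pow(Add(u, Pow(Add(18, Pow(u, 3)), -1)), -1))
Mul(Mul(Function('l')(Pow(2, 2)), -1), 20) = Mul(Mul(Mul(Pow(Add(1, Pow(Pow(2, 2), 4), Mul(18, Pow(2, 2))), -1), Add(18, Pow(Pow(2, 2), 3))), -1), 20) = Mul(Mul(Mul(Pow(Add(1, Pow(4, 4), Mul(18, 4)), -1), Add(18, Pow(4, 3))), -1), 20) = Mul(Mul(Mul(Pow(Add(1, 256, 72), -1), Add(18, 64)), -1), 20) = Mul(Mul(Mul(Pow(329, -1), 82), -1), 20) = Mul(Mul(Mul(Rational(1, 329), 82), -1), 20) = Mul(Mul(Rational(82, 329), -1), 20) = Mul(Rational(-82, 329), 20) = Rational(-1640, 329)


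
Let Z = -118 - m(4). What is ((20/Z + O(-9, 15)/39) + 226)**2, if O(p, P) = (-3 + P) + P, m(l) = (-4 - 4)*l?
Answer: 16025281281/312481 ≈ 51284.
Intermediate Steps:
m(l) = -8*l
O(p, P) = -3 + 2*P
Z = -86 (Z = -118 - (-8)*4 = -118 - 1*(-32) = -118 + 32 = -86)
((20/Z + O(-9, 15)/39) + 226)**2 = ((20/(-86) + (-3 + 2*15)/39) + 226)**2 = ((20*(-1/86) + (-3 + 30)*(1/39)) + 226)**2 = ((-10/43 + 27*(1/39)) + 226)**2 = ((-10/43 + 9/13) + 226)**2 = (257/559 + 226)**2 = (126591/559)**2 = 16025281281/312481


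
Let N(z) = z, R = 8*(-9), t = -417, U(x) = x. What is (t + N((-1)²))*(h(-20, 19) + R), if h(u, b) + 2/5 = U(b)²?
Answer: -600288/5 ≈ -1.2006e+5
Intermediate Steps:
R = -72
h(u, b) = -⅖ + b²
(t + N((-1)²))*(h(-20, 19) + R) = (-417 + (-1)²)*((-⅖ + 19²) - 72) = (-417 + 1)*((-⅖ + 361) - 72) = -416*(1803/5 - 72) = -416*1443/5 = -600288/5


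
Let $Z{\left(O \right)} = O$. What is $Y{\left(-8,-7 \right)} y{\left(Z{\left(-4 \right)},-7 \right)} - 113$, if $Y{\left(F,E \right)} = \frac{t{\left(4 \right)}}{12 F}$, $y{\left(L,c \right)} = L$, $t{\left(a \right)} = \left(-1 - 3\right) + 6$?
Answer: $- \frac{1355}{12} \approx -112.92$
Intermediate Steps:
$t{\left(a \right)} = 2$ ($t{\left(a \right)} = -4 + 6 = 2$)
$Y{\left(F,E \right)} = \frac{1}{6 F}$ ($Y{\left(F,E \right)} = \frac{2}{12 F} = 2 \frac{1}{12 F} = \frac{1}{6 F}$)
$Y{\left(-8,-7 \right)} y{\left(Z{\left(-4 \right)},-7 \right)} - 113 = \frac{1}{6 \left(-8\right)} \left(-4\right) - 113 = \frac{1}{6} \left(- \frac{1}{8}\right) \left(-4\right) - 113 = \left(- \frac{1}{48}\right) \left(-4\right) - 113 = \frac{1}{12} - 113 = - \frac{1355}{12}$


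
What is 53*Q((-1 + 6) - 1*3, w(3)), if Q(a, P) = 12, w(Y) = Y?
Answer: 636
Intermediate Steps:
53*Q((-1 + 6) - 1*3, w(3)) = 53*12 = 636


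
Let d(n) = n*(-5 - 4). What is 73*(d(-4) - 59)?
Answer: -1679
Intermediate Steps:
d(n) = -9*n (d(n) = n*(-9) = -9*n)
73*(d(-4) - 59) = 73*(-9*(-4) - 59) = 73*(36 - 59) = 73*(-23) = -1679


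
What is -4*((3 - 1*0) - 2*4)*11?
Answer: 220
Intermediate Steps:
-4*((3 - 1*0) - 2*4)*11 = -4*((3 + 0) - 8)*11 = -4*(3 - 8)*11 = -4*(-5)*11 = 20*11 = 220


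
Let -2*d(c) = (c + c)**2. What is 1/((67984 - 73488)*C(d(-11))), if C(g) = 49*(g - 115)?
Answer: 1/96281472 ≈ 1.0386e-8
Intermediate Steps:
d(c) = -2*c**2 (d(c) = -(c + c)**2/2 = -4*c**2/2 = -2*c**2)
C(g) = -5635 + 49*g (C(g) = 49*(-115 + g) = -5635 + 49*g)
1/((67984 - 73488)*C(d(-11))) = 1/((67984 - 73488)*(-5635 + 49*(-2*(-11)**2))) = 1/((-5504)*(-5635 + 49*(-2*121))) = -1/(5504*(-5635 + 49*(-242))) = -1/(5504*(-5635 - 11858)) = -1/5504/(-17493) = -1/5504*(-1/17493) = 1/96281472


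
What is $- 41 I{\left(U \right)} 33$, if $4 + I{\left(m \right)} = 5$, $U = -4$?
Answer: $-1353$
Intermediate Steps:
$I{\left(m \right)} = 1$ ($I{\left(m \right)} = -4 + 5 = 1$)
$- 41 I{\left(U \right)} 33 = \left(-41\right) 1 \cdot 33 = \left(-41\right) 33 = -1353$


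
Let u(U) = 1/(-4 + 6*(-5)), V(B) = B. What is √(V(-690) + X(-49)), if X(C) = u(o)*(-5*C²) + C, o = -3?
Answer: I*√446114/34 ≈ 19.645*I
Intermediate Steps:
u(U) = -1/34 (u(U) = 1/(-4 - 30) = 1/(-34) = -1/34)
X(C) = C + 5*C²/34 (X(C) = -(-5)*C²/34 + C = 5*C²/34 + C = C + 5*C²/34)
√(V(-690) + X(-49)) = √(-690 + (1/34)*(-49)*(34 + 5*(-49))) = √(-690 + (1/34)*(-49)*(34 - 245)) = √(-690 + (1/34)*(-49)*(-211)) = √(-690 + 10339/34) = √(-13121/34) = I*√446114/34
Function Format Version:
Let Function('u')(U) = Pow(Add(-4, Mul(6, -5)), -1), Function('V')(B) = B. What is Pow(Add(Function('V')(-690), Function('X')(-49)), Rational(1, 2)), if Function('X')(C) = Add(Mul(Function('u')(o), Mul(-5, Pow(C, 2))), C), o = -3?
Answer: Mul(Rational(1, 34), I, Pow(446114, Rational(1, 2))) ≈ Mul(19.645, I)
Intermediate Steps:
Function('u')(U) = Rational(-1, 34) (Function('u')(U) = Pow(Add(-4, -30), -1) = Pow(-34, -1) = Rational(-1, 34))
Function('X')(C) = Add(C, Mul(Rational(5, 34), Pow(C, 2))) (Function('X')(C) = Add(Mul(Rational(-1, 34), Mul(-5, Pow(C, 2))), C) = Add(Mul(Rational(5, 34), Pow(C, 2)), C) = Add(C, Mul(Rational(5, 34), Pow(C, 2))))
Pow(Add(Function('V')(-690), Function('X')(-49)), Rational(1, 2)) = Pow(Add(-690, Mul(Rational(1, 34), -49, Add(34, Mul(5, -49)))), Rational(1, 2)) = Pow(Add(-690, Mul(Rational(1, 34), -49, Add(34, -245))), Rational(1, 2)) = Pow(Add(-690, Mul(Rational(1, 34), -49, -211)), Rational(1, 2)) = Pow(Add(-690, Rational(10339, 34)), Rational(1, 2)) = Pow(Rational(-13121, 34), Rational(1, 2)) = Mul(Rational(1, 34), I, Pow(446114, Rational(1, 2)))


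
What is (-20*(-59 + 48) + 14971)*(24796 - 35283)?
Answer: -159308017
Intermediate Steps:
(-20*(-59 + 48) + 14971)*(24796 - 35283) = (-20*(-11) + 14971)*(-10487) = (220 + 14971)*(-10487) = 15191*(-10487) = -159308017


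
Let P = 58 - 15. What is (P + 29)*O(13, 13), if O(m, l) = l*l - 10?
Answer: 11448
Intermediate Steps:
O(m, l) = -10 + l**2 (O(m, l) = l**2 - 10 = -10 + l**2)
P = 43
(P + 29)*O(13, 13) = (43 + 29)*(-10 + 13**2) = 72*(-10 + 169) = 72*159 = 11448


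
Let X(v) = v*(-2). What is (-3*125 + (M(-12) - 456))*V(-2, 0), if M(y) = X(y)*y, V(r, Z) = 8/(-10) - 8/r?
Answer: -17904/5 ≈ -3580.8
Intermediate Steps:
V(r, Z) = -⅘ - 8/r (V(r, Z) = 8*(-⅒) - 8/r = -⅘ - 8/r)
X(v) = -2*v
M(y) = -2*y² (M(y) = (-2*y)*y = -2*y²)
(-3*125 + (M(-12) - 456))*V(-2, 0) = (-3*125 + (-2*(-12)² - 456))*(-⅘ - 8/(-2)) = (-375 + (-2*144 - 456))*(-⅘ - 8*(-½)) = (-375 + (-288 - 456))*(-⅘ + 4) = (-375 - 744)*(16/5) = -1119*16/5 = -17904/5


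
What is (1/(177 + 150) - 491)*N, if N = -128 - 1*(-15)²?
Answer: 56676268/327 ≈ 1.7332e+5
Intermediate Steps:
N = -353 (N = -128 - 1*225 = -128 - 225 = -353)
(1/(177 + 150) - 491)*N = (1/(177 + 150) - 491)*(-353) = (1/327 - 491)*(-353) = -160556/327*(-353) = 56676268/327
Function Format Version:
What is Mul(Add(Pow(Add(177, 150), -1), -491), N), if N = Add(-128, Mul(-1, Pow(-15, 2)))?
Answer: Rational(56676268, 327) ≈ 1.7332e+5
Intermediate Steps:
N = -353 (N = Add(-128, Mul(-1, 225)) = Add(-128, -225) = -353)
Mul(Add(Pow(Add(177, 150), -1), -491), N) = Mul(Add(Pow(Add(177, 150), -1), -491), -353) = Mul(Add(Pow(327, -1), -491), -353) = Mul(Add(Rational(1, 327), -491), -353) = Mul(Rational(-160556, 327), -353) = Rational(56676268, 327)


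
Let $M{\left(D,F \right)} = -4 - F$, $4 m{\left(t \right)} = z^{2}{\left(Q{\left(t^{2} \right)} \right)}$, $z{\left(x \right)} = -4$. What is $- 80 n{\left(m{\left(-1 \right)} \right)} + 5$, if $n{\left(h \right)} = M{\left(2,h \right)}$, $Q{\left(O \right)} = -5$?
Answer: $645$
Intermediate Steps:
$m{\left(t \right)} = 4$ ($m{\left(t \right)} = \frac{\left(-4\right)^{2}}{4} = \frac{1}{4} \cdot 16 = 4$)
$n{\left(h \right)} = -4 - h$
$- 80 n{\left(m{\left(-1 \right)} \right)} + 5 = - 80 \left(-4 - 4\right) + 5 = \left(-80\right) \left(-8\right) + 5 = 640 + 5 = 645$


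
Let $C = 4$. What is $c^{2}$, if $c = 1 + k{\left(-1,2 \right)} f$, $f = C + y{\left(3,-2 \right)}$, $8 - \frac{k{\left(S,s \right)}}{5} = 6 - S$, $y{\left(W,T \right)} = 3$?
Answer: $1296$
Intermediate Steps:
$k{\left(S,s \right)} = 10 + 5 S$ ($k{\left(S,s \right)} = 40 - 5 \left(6 - S\right) = 40 + \left(-30 + 5 S\right) = 10 + 5 S$)
$f = 7$ ($f = 4 + 3 = 7$)
$c = 36$ ($c = 1 + \left(10 + 5 \left(-1\right)\right) 7 = 1 + \left(10 - 5\right) 7 = 1 + 5 \cdot 7 = 1 + 35 = 36$)
$c^{2} = 36^{2} = 1296$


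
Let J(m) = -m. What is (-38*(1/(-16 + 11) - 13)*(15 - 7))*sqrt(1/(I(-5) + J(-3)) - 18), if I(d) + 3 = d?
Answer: 20064*I*sqrt(455)/25 ≈ 17119.0*I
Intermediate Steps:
I(d) = -3 + d
(-38*(1/(-16 + 11) - 13)*(15 - 7))*sqrt(1/(I(-5) + J(-3)) - 18) = (-38*(1/(-16 + 11) - 13)*(15 - 7))*sqrt(1/((-3 - 5) - 1*(-3)) - 18) = (-38*(1/(-5) - 13)*8)*sqrt(1/(-8 + 3) - 18) = (-38*(-1/5 - 13)*8)*sqrt(1/(-5) - 18) = (-(-2508)*8/5)*sqrt(-1/5 - 18) = (-38*(-528/5))*sqrt(-91/5) = 20064*(I*sqrt(455)/5)/5 = 20064*I*sqrt(455)/25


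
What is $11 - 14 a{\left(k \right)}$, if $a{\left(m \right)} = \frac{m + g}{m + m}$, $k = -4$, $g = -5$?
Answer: $- \frac{19}{4} \approx -4.75$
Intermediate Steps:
$a{\left(m \right)} = \frac{-5 + m}{2 m}$ ($a{\left(m \right)} = \frac{m - 5}{m + m} = \frac{-5 + m}{2 m}$)
$11 - 14 a{\left(k \right)} = 11 - 14 \frac{-5 - 4}{2 \left(-4\right)} = 11 - 14 \cdot \frac{1}{2} \left(- \frac{1}{4}\right) \left(-9\right) = 11 - \frac{63}{4} = - \frac{19}{4}$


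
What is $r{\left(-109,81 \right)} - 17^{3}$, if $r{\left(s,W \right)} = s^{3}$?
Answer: $-1299942$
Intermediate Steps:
$r{\left(-109,81 \right)} - 17^{3} = \left(-109\right)^{3} - 17^{3} = -1295029 - 4913 = -1299942$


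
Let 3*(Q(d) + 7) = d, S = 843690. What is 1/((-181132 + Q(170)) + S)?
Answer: 3/1987823 ≈ 1.5092e-6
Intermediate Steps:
Q(d) = -7 + d/3
1/((-181132 + Q(170)) + S) = 1/((-181132 + (-7 + (1/3)*170)) + 843690) = 1/((-181132 + (-7 + 170/3)) + 843690) = 1/((-181132 + 149/3) + 843690) = 1/(-543247/3 + 843690) = 1/(1987823/3) = 3/1987823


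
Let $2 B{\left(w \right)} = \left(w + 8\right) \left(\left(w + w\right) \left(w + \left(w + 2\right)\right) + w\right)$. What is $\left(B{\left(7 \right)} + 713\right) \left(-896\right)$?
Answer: $-2191168$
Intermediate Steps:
$B{\left(w \right)} = \frac{\left(8 + w\right) \left(w + 2 w \left(2 + 2 w\right)\right)}{2}$ ($B{\left(w \right)} = \frac{\left(w + 8\right) \left(\left(w + w\right) \left(w + \left(w + 2\right)\right) + w\right)}{2} = \frac{\left(8 + w\right) \left(2 w \left(w + \left(2 + w\right)\right) + w\right)}{2} = \frac{\left(8 + w\right) \left(2 w \left(2 + 2 w\right) + w\right)}{2} = \frac{\left(8 + w\right) \left(w + 2 w \left(2 + 2 w\right)\right)}{2}$)
$\left(B{\left(7 \right)} + 713\right) \left(-896\right) = \left(\frac{1}{2} \cdot 7 \left(40 + 4 \cdot 7^{2} + 37 \cdot 7\right) + 713\right) \left(-896\right) = \left(\frac{1}{2} \cdot 7 \left(40 + 4 \cdot 49 + 259\right) + 713\right) \left(-896\right) = \left(\frac{1}{2} \cdot 7 \left(40 + 196 + 259\right) + 713\right) \left(-896\right) = \left(\frac{1}{2} \cdot 7 \cdot 495 + 713\right) \left(-896\right) = \left(\frac{3465}{2} + 713\right) \left(-896\right) = \frac{4891}{2} \left(-896\right) = -2191168$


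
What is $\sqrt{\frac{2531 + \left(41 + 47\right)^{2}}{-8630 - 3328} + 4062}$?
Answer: $\frac{\sqrt{64524200102}}{3986} \approx 63.727$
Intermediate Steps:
$\sqrt{\frac{2531 + \left(41 + 47\right)^{2}}{-8630 - 3328} + 4062} = \sqrt{\frac{2531 + 88^{2}}{-11958} + 4062} = \sqrt{\left(2531 + 7744\right) \left(- \frac{1}{11958}\right) + 4062} = \sqrt{10275 \left(- \frac{1}{11958}\right) + 4062} = \sqrt{- \frac{3425}{3986} + 4062} = \sqrt{\frac{16187707}{3986}} = \frac{\sqrt{64524200102}}{3986}$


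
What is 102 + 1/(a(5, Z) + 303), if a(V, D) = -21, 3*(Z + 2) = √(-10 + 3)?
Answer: 28765/282 ≈ 102.00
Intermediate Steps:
Z = -2 + I*√7/3 (Z = -2 + √(-10 + 3)/3 = -2 + √(-7)/3 = -2 + (I*√7)/3 = -2 + I*√7/3 ≈ -2.0 + 0.88192*I)
102 + 1/(a(5, Z) + 303) = 102 + 1/(-21 + 303) = 102 + 1/282 = 28765/282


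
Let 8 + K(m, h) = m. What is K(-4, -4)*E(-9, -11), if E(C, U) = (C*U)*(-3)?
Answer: 3564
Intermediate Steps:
K(m, h) = -8 + m
E(C, U) = -3*C*U
K(-4, -4)*E(-9, -11) = (-8 - 4)*(-3*(-9)*(-11)) = -12*(-297) = 3564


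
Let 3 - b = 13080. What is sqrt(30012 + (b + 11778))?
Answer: sqrt(28713) ≈ 169.45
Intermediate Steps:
b = -13077 (b = 3 - 1*13080 = 3 - 13080 = -13077)
sqrt(30012 + (b + 11778)) = sqrt(30012 + (-13077 + 11778)) = sqrt(30012 - 1299) = sqrt(28713)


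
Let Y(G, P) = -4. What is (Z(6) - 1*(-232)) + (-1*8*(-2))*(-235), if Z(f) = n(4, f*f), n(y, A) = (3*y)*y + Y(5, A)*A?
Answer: -3624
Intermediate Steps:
n(y, A) = -4*A + 3*y² (n(y, A) = (3*y)*y - 4*A = 3*y² - 4*A = -4*A + 3*y²)
Z(f) = 48 - 4*f² (Z(f) = -4*f*f + 3*4² = -4*f² + 3*16 = -4*f² + 48 = 48 - 4*f²)
(Z(6) - 1*(-232)) + (-1*8*(-2))*(-235) = ((48 - 4*6²) - 1*(-232)) + (-1*8*(-2))*(-235) = ((48 - 4*36) + 232) - 8*(-2)*(-235) = ((48 - 144) + 232) + 16*(-235) = (-96 + 232) - 3760 = 136 - 3760 = -3624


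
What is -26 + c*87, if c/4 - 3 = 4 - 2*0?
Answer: 2410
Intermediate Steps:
c = 28 (c = 12 + 4*(4 - 2*0) = 12 + 4*(4 + 0) = 12 + 4*4 = 12 + 16 = 28)
-26 + c*87 = -26 + 28*87 = -26 + 2436 = 2410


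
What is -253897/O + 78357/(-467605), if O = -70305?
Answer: 4528584712/1314998781 ≈ 3.4438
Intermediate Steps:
-253897/O + 78357/(-467605) = -253897/(-70305) + 78357/(-467605) = -253897*(-1/70305) + 78357*(-1/467605) = 253897/70305 - 78357/467605 = 4528584712/1314998781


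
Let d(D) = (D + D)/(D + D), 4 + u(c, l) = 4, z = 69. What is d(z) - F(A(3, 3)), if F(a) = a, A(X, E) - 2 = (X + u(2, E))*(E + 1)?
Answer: -13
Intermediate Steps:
u(c, l) = 0 (u(c, l) = -4 + 4 = 0)
A(X, E) = 2 + X*(1 + E) (A(X, E) = 2 + (X + 0)*(E + 1) = 2 + X*(1 + E))
d(D) = 1 (d(D) = (2*D)/((2*D)) = (2*D)*(1/(2*D)) = 1)
d(z) - F(A(3, 3)) = 1 - (2 + 3 + 3*3) = 1 - (2 + 3 + 9) = 1 - 1*14 = 1 - 14 = -13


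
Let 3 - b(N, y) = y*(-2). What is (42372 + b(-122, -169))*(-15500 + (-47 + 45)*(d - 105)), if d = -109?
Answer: -633581664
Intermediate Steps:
b(N, y) = 3 + 2*y (b(N, y) = 3 - y*(-2) = 3 - (-2)*y = 3 + 2*y)
(42372 + b(-122, -169))*(-15500 + (-47 + 45)*(d - 105)) = (42372 + (3 + 2*(-169)))*(-15500 + (-47 + 45)*(-109 - 105)) = (42372 + (3 - 338))*(-15500 - 2*(-214)) = (42372 - 335)*(-15500 + 428) = 42037*(-15072) = -633581664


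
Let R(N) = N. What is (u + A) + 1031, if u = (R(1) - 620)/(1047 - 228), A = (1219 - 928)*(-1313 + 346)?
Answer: -229620373/819 ≈ -2.8037e+5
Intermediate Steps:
A = -281397 (A = 291*(-967) = -281397)
u = -619/819 (u = (1 - 620)/(1047 - 228) = -619/819 ≈ -0.75580)
(u + A) + 1031 = (-619/819 - 281397) + 1031 = -230464762/819 + 1031 = -229620373/819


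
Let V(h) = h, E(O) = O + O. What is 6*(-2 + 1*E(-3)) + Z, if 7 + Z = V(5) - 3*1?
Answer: -53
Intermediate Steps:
E(O) = 2*O
Z = -5 (Z = -7 + (5 - 3*1) = -7 + (5 - 3) = -7 + 2 = -5)
6*(-2 + 1*E(-3)) + Z = 6*(-2 + 1*(2*(-3))) - 5 = 6*(-2 + 1*(-6)) - 5 = 6*(-2 - 6) - 5 = 6*(-8) - 5 = -48 - 5 = -53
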